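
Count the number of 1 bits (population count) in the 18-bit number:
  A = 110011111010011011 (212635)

110011111010011011
1-bits at positions (from bit 0 = LSB): 0, 1, 3, 4, 7, 9, 10, 11, 12, 13, 16, 17
Count = 12

Answer: 12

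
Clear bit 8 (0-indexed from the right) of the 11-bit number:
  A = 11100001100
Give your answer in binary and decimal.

Mask = ~(1 << 8) = 11011111111
Bit 8 of A is 1, so AND-ing with the mask clears it to 0.
  11100001100
& 11011111111
-------------
  11000001100

Answer: 11000001100 (1548)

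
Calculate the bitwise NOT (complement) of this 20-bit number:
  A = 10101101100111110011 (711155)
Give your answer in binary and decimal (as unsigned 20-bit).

Flip each bit (0->1, 1->0):
  10101101100111110011
  01010010011000001100

Answer: 01010010011000001100 (337420)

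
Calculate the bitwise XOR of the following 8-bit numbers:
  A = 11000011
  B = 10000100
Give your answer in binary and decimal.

Apply ^ to each column (1 where bits differ):
  11000011
^ 10000100
----------
  01000111

Answer: 01000111 (71)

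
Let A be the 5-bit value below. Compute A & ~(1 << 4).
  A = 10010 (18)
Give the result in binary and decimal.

Mask = ~(1 << 4) = 01111
Bit 4 of A is 1, so AND-ing with the mask clears it to 0.
  10010
& 01111
-------
  00010

Answer: 00010 (2)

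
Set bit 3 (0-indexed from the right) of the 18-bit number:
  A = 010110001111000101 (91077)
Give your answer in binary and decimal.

Mask = 1 << 3 = 000000000000001000
Bit 3 of A is 0, so OR-ing with the mask flips it to 1.
  010110001111000101
| 000000000000001000
--------------------
  010110001111001101

Answer: 010110001111001101 (91085)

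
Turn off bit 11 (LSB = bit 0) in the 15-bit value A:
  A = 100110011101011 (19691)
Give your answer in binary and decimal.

Mask = ~(1 << 11) = 111011111111111
Bit 11 of A is 1, so AND-ing with the mask clears it to 0.
  100110011101011
& 111011111111111
-----------------
  100010011101011

Answer: 100010011101011 (17643)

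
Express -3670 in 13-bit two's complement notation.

1. Binary of +3670:  0111001010110
2. Invert bits:     1000110101001
3. Add 1:           1000110101010

Answer: 1000110101010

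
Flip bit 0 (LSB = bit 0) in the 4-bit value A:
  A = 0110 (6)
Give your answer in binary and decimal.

Mask = 1 << 0 = 0001
Bit 0 of A is 0; XOR with the mask flips it to 1.
  0110
^ 0001
------
  0111

Answer: 0111 (7)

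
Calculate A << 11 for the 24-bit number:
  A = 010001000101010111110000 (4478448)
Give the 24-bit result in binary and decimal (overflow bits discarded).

Shift left by 11: drop the top 11 bit(s), append 11 zero(s) on the right.
  010001000101010111110000  ->  discard [01000100010], keep [1010111110000], append 00000000000
= 101011111000000000000000

Answer: 101011111000000000000000 (11501568)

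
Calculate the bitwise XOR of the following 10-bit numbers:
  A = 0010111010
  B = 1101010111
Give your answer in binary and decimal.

Apply ^ to each column (1 where bits differ):
  0010111010
^ 1101010111
------------
  1111101101

Answer: 1111101101 (1005)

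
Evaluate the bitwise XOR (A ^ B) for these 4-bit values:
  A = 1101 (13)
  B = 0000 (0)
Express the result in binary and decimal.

Apply ^ to each column (1 where bits differ):
  1101
^ 0000
------
  1101

Answer: 1101 (13)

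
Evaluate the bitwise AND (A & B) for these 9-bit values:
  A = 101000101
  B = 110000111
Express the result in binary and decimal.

Apply & to each column (1 only where both bits are 1):
  101000101
& 110000111
-----------
  100000101

Answer: 100000101 (261)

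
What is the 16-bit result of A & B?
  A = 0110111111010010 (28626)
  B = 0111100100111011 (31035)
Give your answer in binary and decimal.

Apply & to each column (1 only where both bits are 1):
  0110111111010010
& 0111100100111011
------------------
  0110100100010010

Answer: 0110100100010010 (26898)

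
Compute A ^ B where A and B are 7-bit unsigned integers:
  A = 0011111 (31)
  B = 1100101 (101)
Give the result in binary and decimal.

Apply ^ to each column (1 where bits differ):
  0011111
^ 1100101
---------
  1111010

Answer: 1111010 (122)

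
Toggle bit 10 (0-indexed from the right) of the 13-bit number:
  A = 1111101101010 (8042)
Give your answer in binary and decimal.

Mask = 1 << 10 = 0010000000000
Bit 10 of A is 1; XOR with the mask flips it to 0.
  1111101101010
^ 0010000000000
---------------
  1101101101010

Answer: 1101101101010 (7018)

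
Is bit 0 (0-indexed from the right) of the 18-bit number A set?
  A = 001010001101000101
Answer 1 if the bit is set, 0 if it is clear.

Bit 0 is the 1st from the right.
  001010001101000101
                   ^
That bit is 1.

Answer: 1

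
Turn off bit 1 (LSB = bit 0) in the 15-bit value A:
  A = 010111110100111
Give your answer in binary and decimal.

Mask = ~(1 << 1) = 111111111111101
Bit 1 of A is 1, so AND-ing with the mask clears it to 0.
  010111110100111
& 111111111111101
-----------------
  010111110100101

Answer: 010111110100101 (12197)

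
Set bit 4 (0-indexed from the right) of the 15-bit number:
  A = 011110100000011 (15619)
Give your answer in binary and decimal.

Mask = 1 << 4 = 000000000010000
Bit 4 of A is 0, so OR-ing with the mask flips it to 1.
  011110100000011
| 000000000010000
-----------------
  011110100010011

Answer: 011110100010011 (15635)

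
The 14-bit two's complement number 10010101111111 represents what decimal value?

MSB is 1, so the value is negative. Find the magnitude:
1. Invert bits:  01101010000000
2. Add 1:        01101010000001  = 6785
3. Apply sign:   -6785

Answer: -6785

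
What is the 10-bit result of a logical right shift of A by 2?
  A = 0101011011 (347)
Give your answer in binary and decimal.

Logical shift right by 2: drop the bottom 2 bit(s), prepend 2 zero(s) on the left.
  0101011011  ->  keep [01010110], discard [11], prepend 00
= 0001010110

Answer: 0001010110 (86)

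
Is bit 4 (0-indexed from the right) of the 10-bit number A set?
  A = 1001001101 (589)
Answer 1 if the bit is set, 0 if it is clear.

Bit 4 is the 5th from the right.
  1001001101
       ^
That bit is 0.

Answer: 0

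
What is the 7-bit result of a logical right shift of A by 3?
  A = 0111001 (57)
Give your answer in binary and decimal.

Logical shift right by 3: drop the bottom 3 bit(s), prepend 3 zero(s) on the left.
  0111001  ->  keep [0111], discard [001], prepend 000
= 0000111

Answer: 0000111 (7)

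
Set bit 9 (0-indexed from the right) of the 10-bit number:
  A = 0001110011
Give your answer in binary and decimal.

Mask = 1 << 9 = 1000000000
Bit 9 of A is 0, so OR-ing with the mask flips it to 1.
  0001110011
| 1000000000
------------
  1001110011

Answer: 1001110011 (627)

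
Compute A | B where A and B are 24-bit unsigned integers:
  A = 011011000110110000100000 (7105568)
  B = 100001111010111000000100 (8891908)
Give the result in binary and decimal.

Apply | to each column (1 where either bit is 1):
  011011000110110000100000
| 100001111010111000000100
--------------------------
  111011111110111000100100

Answer: 111011111110111000100100 (15724068)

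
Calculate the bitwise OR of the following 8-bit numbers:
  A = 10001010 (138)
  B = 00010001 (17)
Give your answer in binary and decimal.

Apply | to each column (1 where either bit is 1):
  10001010
| 00010001
----------
  10011011

Answer: 10011011 (155)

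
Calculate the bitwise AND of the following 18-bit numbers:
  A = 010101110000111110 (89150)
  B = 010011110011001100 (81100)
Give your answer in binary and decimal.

Apply & to each column (1 only where both bits are 1):
  010101110000111110
& 010011110011001100
--------------------
  010001110000001100

Answer: 010001110000001100 (72716)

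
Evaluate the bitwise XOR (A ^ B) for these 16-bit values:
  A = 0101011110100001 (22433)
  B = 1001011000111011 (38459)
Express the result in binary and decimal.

Apply ^ to each column (1 where bits differ):
  0101011110100001
^ 1001011000111011
------------------
  1100000110011010

Answer: 1100000110011010 (49562)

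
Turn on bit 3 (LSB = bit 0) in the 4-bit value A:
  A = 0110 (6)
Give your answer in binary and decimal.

Mask = 1 << 3 = 1000
Bit 3 of A is 0, so OR-ing with the mask flips it to 1.
  0110
| 1000
------
  1110

Answer: 1110 (14)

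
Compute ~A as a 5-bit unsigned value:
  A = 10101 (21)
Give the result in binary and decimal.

Flip each bit (0->1, 1->0):
  10101
  01010

Answer: 01010 (10)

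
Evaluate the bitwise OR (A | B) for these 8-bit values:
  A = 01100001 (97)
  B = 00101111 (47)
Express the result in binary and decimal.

Apply | to each column (1 where either bit is 1):
  01100001
| 00101111
----------
  01101111

Answer: 01101111 (111)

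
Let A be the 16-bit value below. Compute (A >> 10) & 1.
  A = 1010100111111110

Bit 10 is the 11th from the right.
  1010100111111110
       ^
That bit is 0.

Answer: 0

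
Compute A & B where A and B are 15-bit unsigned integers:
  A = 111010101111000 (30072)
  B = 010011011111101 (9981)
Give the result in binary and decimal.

Apply & to each column (1 only where both bits are 1):
  111010101111000
& 010011011111101
-----------------
  010010001111000

Answer: 010010001111000 (9336)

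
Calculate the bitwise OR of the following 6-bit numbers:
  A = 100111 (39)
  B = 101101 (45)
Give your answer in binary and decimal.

Apply | to each column (1 where either bit is 1):
  100111
| 101101
--------
  101111

Answer: 101111 (47)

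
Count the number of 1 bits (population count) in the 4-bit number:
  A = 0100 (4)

0100
1-bits at positions (from bit 0 = LSB): 2
Count = 1

Answer: 1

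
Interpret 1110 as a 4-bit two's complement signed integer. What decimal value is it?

MSB is 1, so the value is negative. Find the magnitude:
1. Invert bits:  0001
2. Add 1:        0010  = 2
3. Apply sign:   -2

Answer: -2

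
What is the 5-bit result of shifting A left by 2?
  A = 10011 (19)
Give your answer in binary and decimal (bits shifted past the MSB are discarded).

Shift left by 2: drop the top 2 bit(s), append 2 zero(s) on the right.
  10011  ->  discard [10], keep [011], append 00
= 01100

Answer: 01100 (12)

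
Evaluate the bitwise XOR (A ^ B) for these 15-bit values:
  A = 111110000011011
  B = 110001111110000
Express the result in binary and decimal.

Apply ^ to each column (1 where bits differ):
  111110000011011
^ 110001111110000
-----------------
  001111111101011

Answer: 001111111101011 (8171)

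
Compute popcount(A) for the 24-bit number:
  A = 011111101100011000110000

011111101100011000110000
1-bits at positions (from bit 0 = LSB): 4, 5, 9, 10, 14, 15, 17, 18, 19, 20, 21, 22
Count = 12

Answer: 12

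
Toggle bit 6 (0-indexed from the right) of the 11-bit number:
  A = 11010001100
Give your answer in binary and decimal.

Mask = 1 << 6 = 00001000000
Bit 6 of A is 0; XOR with the mask flips it to 1.
  11010001100
^ 00001000000
-------------
  11011001100

Answer: 11011001100 (1740)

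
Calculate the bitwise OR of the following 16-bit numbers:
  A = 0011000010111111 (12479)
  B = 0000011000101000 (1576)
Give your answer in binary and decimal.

Apply | to each column (1 where either bit is 1):
  0011000010111111
| 0000011000101000
------------------
  0011011010111111

Answer: 0011011010111111 (14015)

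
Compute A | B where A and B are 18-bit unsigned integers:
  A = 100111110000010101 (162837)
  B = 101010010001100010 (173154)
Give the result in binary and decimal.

Apply | to each column (1 where either bit is 1):
  100111110000010101
| 101010010001100010
--------------------
  101111110001110111

Answer: 101111110001110111 (195703)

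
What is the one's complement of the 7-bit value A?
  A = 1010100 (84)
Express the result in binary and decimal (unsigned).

Flip each bit (0->1, 1->0):
  1010100
  0101011

Answer: 0101011 (43)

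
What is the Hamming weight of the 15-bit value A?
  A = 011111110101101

011111110101101
1-bits at positions (from bit 0 = LSB): 0, 2, 3, 5, 7, 8, 9, 10, 11, 12, 13
Count = 11

Answer: 11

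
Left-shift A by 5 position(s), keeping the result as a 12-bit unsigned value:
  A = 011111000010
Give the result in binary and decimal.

Shift left by 5: drop the top 5 bit(s), append 5 zero(s) on the right.
  011111000010  ->  discard [01111], keep [1000010], append 00000
= 100001000000

Answer: 100001000000 (2112)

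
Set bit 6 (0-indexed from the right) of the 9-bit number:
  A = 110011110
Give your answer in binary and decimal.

Mask = 1 << 6 = 001000000
Bit 6 of A is 0, so OR-ing with the mask flips it to 1.
  110011110
| 001000000
-----------
  111011110

Answer: 111011110 (478)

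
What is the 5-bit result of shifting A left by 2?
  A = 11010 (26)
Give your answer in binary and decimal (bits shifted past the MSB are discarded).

Shift left by 2: drop the top 2 bit(s), append 2 zero(s) on the right.
  11010  ->  discard [11], keep [010], append 00
= 01000

Answer: 01000 (8)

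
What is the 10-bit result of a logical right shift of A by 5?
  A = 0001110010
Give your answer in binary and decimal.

Logical shift right by 5: drop the bottom 5 bit(s), prepend 5 zero(s) on the left.
  0001110010  ->  keep [00011], discard [10010], prepend 00000
= 0000000011

Answer: 0000000011 (3)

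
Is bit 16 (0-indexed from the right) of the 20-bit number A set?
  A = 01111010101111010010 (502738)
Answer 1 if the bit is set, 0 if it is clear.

Bit 16 is the 17th from the right.
  01111010101111010010
     ^
That bit is 1.

Answer: 1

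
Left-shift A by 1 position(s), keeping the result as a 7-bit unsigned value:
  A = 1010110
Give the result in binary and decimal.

Shift left by 1: drop the top 1 bit(s), append 1 zero(s) on the right.
  1010110  ->  discard [1], keep [010110], append 0
= 0101100

Answer: 0101100 (44)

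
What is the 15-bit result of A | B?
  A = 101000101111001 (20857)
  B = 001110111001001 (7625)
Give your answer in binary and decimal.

Apply | to each column (1 where either bit is 1):
  101000101111001
| 001110111001001
-----------------
  101110111111001

Answer: 101110111111001 (24057)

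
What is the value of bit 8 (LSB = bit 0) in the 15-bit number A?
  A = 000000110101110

Bit 8 is the 9th from the right.
  000000110101110
        ^
That bit is 1.

Answer: 1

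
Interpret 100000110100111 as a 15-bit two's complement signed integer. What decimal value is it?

MSB is 1, so the value is negative. Find the magnitude:
1. Invert bits:  011111001011000
2. Add 1:        011111001011001  = 15961
3. Apply sign:   -15961

Answer: -15961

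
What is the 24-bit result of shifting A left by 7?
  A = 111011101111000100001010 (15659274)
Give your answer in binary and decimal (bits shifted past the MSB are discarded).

Shift left by 7: drop the top 7 bit(s), append 7 zero(s) on the right.
  111011101111000100001010  ->  discard [1110111], keep [01111000100001010], append 0000000
= 011110001000010100000000

Answer: 011110001000010100000000 (7898368)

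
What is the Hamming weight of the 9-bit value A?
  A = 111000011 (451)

111000011
1-bits at positions (from bit 0 = LSB): 0, 1, 6, 7, 8
Count = 5

Answer: 5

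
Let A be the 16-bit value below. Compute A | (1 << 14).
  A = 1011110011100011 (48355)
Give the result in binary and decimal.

Mask = 1 << 14 = 0100000000000000
Bit 14 of A is 0, so OR-ing with the mask flips it to 1.
  1011110011100011
| 0100000000000000
------------------
  1111110011100011

Answer: 1111110011100011 (64739)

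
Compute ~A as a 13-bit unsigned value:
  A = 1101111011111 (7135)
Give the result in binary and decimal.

Flip each bit (0->1, 1->0):
  1101111011111
  0010000100000

Answer: 0010000100000 (1056)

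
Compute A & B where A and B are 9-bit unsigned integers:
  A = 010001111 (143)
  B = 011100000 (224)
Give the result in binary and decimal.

Apply & to each column (1 only where both bits are 1):
  010001111
& 011100000
-----------
  010000000

Answer: 010000000 (128)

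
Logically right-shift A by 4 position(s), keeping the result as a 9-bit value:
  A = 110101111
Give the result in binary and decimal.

Logical shift right by 4: drop the bottom 4 bit(s), prepend 4 zero(s) on the left.
  110101111  ->  keep [11010], discard [1111], prepend 0000
= 000011010

Answer: 000011010 (26)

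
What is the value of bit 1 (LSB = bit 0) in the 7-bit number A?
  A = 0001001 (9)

Bit 1 is the 2nd from the right.
  0001001
       ^
That bit is 0.

Answer: 0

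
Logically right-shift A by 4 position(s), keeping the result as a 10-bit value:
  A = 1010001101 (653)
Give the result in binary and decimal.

Logical shift right by 4: drop the bottom 4 bit(s), prepend 4 zero(s) on the left.
  1010001101  ->  keep [101000], discard [1101], prepend 0000
= 0000101000

Answer: 0000101000 (40)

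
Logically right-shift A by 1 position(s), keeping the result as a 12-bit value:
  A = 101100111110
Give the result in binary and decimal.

Logical shift right by 1: drop the bottom 1 bit(s), prepend 1 zero(s) on the left.
  101100111110  ->  keep [10110011111], discard [0], prepend 0
= 010110011111

Answer: 010110011111 (1439)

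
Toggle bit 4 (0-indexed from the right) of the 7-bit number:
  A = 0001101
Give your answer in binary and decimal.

Mask = 1 << 4 = 0010000
Bit 4 of A is 0; XOR with the mask flips it to 1.
  0001101
^ 0010000
---------
  0011101

Answer: 0011101 (29)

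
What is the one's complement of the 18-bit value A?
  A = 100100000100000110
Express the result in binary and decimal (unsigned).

Flip each bit (0->1, 1->0):
  100100000100000110
  011011111011111001

Answer: 011011111011111001 (114425)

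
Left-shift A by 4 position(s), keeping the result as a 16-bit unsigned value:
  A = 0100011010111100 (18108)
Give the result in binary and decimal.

Shift left by 4: drop the top 4 bit(s), append 4 zero(s) on the right.
  0100011010111100  ->  discard [0100], keep [011010111100], append 0000
= 0110101111000000

Answer: 0110101111000000 (27584)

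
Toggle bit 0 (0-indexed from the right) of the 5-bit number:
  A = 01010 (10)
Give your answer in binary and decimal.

Mask = 1 << 0 = 00001
Bit 0 of A is 0; XOR with the mask flips it to 1.
  01010
^ 00001
-------
  01011

Answer: 01011 (11)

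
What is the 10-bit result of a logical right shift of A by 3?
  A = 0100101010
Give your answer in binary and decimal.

Logical shift right by 3: drop the bottom 3 bit(s), prepend 3 zero(s) on the left.
  0100101010  ->  keep [0100101], discard [010], prepend 000
= 0000100101

Answer: 0000100101 (37)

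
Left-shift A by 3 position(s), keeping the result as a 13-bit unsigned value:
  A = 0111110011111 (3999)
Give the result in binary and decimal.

Shift left by 3: drop the top 3 bit(s), append 3 zero(s) on the right.
  0111110011111  ->  discard [011], keep [1110011111], append 000
= 1110011111000

Answer: 1110011111000 (7416)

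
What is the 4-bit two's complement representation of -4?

1. Binary of +4:  0100
2. Invert bits:     1011
3. Add 1:           1100

Answer: 1100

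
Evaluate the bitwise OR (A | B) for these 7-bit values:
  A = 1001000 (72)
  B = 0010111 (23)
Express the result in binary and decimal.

Apply | to each column (1 where either bit is 1):
  1001000
| 0010111
---------
  1011111

Answer: 1011111 (95)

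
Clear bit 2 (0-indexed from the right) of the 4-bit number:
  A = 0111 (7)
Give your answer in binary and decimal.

Mask = ~(1 << 2) = 1011
Bit 2 of A is 1, so AND-ing with the mask clears it to 0.
  0111
& 1011
------
  0011

Answer: 0011 (3)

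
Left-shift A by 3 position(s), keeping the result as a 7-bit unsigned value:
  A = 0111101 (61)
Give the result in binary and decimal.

Shift left by 3: drop the top 3 bit(s), append 3 zero(s) on the right.
  0111101  ->  discard [011], keep [1101], append 000
= 1101000

Answer: 1101000 (104)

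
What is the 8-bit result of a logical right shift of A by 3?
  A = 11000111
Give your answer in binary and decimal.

Logical shift right by 3: drop the bottom 3 bit(s), prepend 3 zero(s) on the left.
  11000111  ->  keep [11000], discard [111], prepend 000
= 00011000

Answer: 00011000 (24)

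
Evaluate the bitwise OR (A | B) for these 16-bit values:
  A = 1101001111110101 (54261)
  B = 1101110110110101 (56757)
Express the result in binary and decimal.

Apply | to each column (1 where either bit is 1):
  1101001111110101
| 1101110110110101
------------------
  1101111111110101

Answer: 1101111111110101 (57333)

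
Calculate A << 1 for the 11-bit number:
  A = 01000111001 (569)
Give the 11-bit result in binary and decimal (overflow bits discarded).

Shift left by 1: drop the top 1 bit(s), append 1 zero(s) on the right.
  01000111001  ->  discard [0], keep [1000111001], append 0
= 10001110010

Answer: 10001110010 (1138)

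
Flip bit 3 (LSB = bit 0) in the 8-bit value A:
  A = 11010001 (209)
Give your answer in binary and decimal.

Mask = 1 << 3 = 00001000
Bit 3 of A is 0; XOR with the mask flips it to 1.
  11010001
^ 00001000
----------
  11011001

Answer: 11011001 (217)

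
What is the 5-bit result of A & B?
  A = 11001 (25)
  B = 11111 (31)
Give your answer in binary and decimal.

Apply & to each column (1 only where both bits are 1):
  11001
& 11111
-------
  11001

Answer: 11001 (25)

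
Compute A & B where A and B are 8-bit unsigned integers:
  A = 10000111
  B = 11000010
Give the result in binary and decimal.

Apply & to each column (1 only where both bits are 1):
  10000111
& 11000010
----------
  10000010

Answer: 10000010 (130)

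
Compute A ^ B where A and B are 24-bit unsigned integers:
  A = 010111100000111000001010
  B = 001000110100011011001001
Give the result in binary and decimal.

Apply ^ to each column (1 where bits differ):
  010111100000111000001010
^ 001000110100011011001001
--------------------------
  011111010100100011000011

Answer: 011111010100100011000011 (8210627)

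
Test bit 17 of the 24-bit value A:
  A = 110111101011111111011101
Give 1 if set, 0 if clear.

Bit 17 is the 18th from the right.
  110111101011111111011101
        ^
That bit is 1.

Answer: 1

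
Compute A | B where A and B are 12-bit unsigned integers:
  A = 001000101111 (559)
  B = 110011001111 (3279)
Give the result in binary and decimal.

Apply | to each column (1 where either bit is 1):
  001000101111
| 110011001111
--------------
  111011101111

Answer: 111011101111 (3823)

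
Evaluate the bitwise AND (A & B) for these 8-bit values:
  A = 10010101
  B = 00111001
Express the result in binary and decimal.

Apply & to each column (1 only where both bits are 1):
  10010101
& 00111001
----------
  00010001

Answer: 00010001 (17)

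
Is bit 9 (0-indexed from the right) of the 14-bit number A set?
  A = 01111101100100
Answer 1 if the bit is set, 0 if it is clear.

Bit 9 is the 10th from the right.
  01111101100100
      ^
That bit is 1.

Answer: 1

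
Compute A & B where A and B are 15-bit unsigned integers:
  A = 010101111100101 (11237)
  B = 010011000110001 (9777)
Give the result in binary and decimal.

Apply & to each column (1 only where both bits are 1):
  010101111100101
& 010011000110001
-----------------
  010001000100001

Answer: 010001000100001 (8737)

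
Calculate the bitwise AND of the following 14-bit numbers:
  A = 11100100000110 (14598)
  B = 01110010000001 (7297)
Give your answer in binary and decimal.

Apply & to each column (1 only where both bits are 1):
  11100100000110
& 01110010000001
----------------
  01100000000000

Answer: 01100000000000 (6144)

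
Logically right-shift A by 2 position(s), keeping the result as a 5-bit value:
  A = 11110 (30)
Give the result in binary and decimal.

Logical shift right by 2: drop the bottom 2 bit(s), prepend 2 zero(s) on the left.
  11110  ->  keep [111], discard [10], prepend 00
= 00111

Answer: 00111 (7)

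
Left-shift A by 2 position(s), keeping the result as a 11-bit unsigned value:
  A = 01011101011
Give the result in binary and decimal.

Shift left by 2: drop the top 2 bit(s), append 2 zero(s) on the right.
  01011101011  ->  discard [01], keep [011101011], append 00
= 01110101100

Answer: 01110101100 (940)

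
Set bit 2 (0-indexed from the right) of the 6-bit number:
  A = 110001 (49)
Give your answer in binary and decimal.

Mask = 1 << 2 = 000100
Bit 2 of A is 0, so OR-ing with the mask flips it to 1.
  110001
| 000100
--------
  110101

Answer: 110101 (53)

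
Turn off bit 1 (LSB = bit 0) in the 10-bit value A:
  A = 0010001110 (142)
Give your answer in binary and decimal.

Mask = ~(1 << 1) = 1111111101
Bit 1 of A is 1, so AND-ing with the mask clears it to 0.
  0010001110
& 1111111101
------------
  0010001100

Answer: 0010001100 (140)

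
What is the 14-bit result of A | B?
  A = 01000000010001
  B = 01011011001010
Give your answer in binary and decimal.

Apply | to each column (1 where either bit is 1):
  01000000010001
| 01011011001010
----------------
  01011011011011

Answer: 01011011011011 (5851)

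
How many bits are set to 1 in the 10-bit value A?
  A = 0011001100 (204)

0011001100
1-bits at positions (from bit 0 = LSB): 2, 3, 6, 7
Count = 4

Answer: 4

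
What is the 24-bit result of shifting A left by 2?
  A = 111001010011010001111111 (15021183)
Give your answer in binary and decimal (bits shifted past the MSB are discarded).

Shift left by 2: drop the top 2 bit(s), append 2 zero(s) on the right.
  111001010011010001111111  ->  discard [11], keep [1001010011010001111111], append 00
= 100101001101000111111100

Answer: 100101001101000111111100 (9753084)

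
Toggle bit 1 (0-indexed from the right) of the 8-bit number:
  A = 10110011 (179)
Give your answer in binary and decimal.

Mask = 1 << 1 = 00000010
Bit 1 of A is 1; XOR with the mask flips it to 0.
  10110011
^ 00000010
----------
  10110001

Answer: 10110001 (177)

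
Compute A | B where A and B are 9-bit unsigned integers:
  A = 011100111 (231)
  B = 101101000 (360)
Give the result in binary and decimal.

Apply | to each column (1 where either bit is 1):
  011100111
| 101101000
-----------
  111101111

Answer: 111101111 (495)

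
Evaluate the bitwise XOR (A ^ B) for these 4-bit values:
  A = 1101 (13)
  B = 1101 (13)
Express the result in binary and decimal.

Apply ^ to each column (1 where bits differ):
  1101
^ 1101
------
  0000

Answer: 0000 (0)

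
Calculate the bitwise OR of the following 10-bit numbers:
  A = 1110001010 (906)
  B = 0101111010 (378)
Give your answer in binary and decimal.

Apply | to each column (1 where either bit is 1):
  1110001010
| 0101111010
------------
  1111111010

Answer: 1111111010 (1018)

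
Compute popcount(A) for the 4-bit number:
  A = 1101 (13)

1101
1-bits at positions (from bit 0 = LSB): 0, 2, 3
Count = 3

Answer: 3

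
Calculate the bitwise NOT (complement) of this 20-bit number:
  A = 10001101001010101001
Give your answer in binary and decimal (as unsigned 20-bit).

Flip each bit (0->1, 1->0):
  10001101001010101001
  01110010110101010110

Answer: 01110010110101010110 (470358)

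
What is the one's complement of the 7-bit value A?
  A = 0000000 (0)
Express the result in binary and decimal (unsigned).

Flip each bit (0->1, 1->0):
  0000000
  1111111

Answer: 1111111 (127)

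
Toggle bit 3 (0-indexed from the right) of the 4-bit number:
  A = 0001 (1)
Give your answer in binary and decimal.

Mask = 1 << 3 = 1000
Bit 3 of A is 0; XOR with the mask flips it to 1.
  0001
^ 1000
------
  1001

Answer: 1001 (9)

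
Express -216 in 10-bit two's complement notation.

1. Binary of +216:  0011011000
2. Invert bits:     1100100111
3. Add 1:           1100101000

Answer: 1100101000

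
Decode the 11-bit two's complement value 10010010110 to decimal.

MSB is 1, so the value is negative. Find the magnitude:
1. Invert bits:  01101101001
2. Add 1:        01101101010  = 874
3. Apply sign:   -874

Answer: -874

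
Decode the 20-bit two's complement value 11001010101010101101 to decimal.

MSB is 1, so the value is negative. Find the magnitude:
1. Invert bits:  00110101010101010010
2. Add 1:        00110101010101010011  = 218451
3. Apply sign:   -218451

Answer: -218451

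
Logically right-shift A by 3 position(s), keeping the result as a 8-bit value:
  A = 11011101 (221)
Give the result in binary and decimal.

Logical shift right by 3: drop the bottom 3 bit(s), prepend 3 zero(s) on the left.
  11011101  ->  keep [11011], discard [101], prepend 000
= 00011011

Answer: 00011011 (27)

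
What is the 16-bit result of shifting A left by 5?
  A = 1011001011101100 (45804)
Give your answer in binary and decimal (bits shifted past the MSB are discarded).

Shift left by 5: drop the top 5 bit(s), append 5 zero(s) on the right.
  1011001011101100  ->  discard [10110], keep [01011101100], append 00000
= 0101110110000000

Answer: 0101110110000000 (23936)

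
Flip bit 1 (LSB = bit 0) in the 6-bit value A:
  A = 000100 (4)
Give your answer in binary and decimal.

Mask = 1 << 1 = 000010
Bit 1 of A is 0; XOR with the mask flips it to 1.
  000100
^ 000010
--------
  000110

Answer: 000110 (6)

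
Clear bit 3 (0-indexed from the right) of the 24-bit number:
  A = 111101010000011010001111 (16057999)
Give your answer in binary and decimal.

Mask = ~(1 << 3) = 111111111111111111110111
Bit 3 of A is 1, so AND-ing with the mask clears it to 0.
  111101010000011010001111
& 111111111111111111110111
--------------------------
  111101010000011010000111

Answer: 111101010000011010000111 (16057991)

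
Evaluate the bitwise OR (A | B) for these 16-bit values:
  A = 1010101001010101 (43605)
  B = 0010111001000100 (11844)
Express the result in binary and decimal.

Apply | to each column (1 where either bit is 1):
  1010101001010101
| 0010111001000100
------------------
  1010111001010101

Answer: 1010111001010101 (44629)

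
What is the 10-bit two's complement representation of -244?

1. Binary of +244:  0011110100
2. Invert bits:     1100001011
3. Add 1:           1100001100

Answer: 1100001100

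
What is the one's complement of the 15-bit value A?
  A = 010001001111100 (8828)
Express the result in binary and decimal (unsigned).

Flip each bit (0->1, 1->0):
  010001001111100
  101110110000011

Answer: 101110110000011 (23939)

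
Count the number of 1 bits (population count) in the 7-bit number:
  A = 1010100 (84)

1010100
1-bits at positions (from bit 0 = LSB): 2, 4, 6
Count = 3

Answer: 3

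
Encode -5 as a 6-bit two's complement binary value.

1. Binary of +5:  000101
2. Invert bits:     111010
3. Add 1:           111011

Answer: 111011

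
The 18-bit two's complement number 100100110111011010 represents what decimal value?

MSB is 1, so the value is negative. Find the magnitude:
1. Invert bits:  011011001000100101
2. Add 1:        011011001000100110  = 111142
3. Apply sign:   -111142

Answer: -111142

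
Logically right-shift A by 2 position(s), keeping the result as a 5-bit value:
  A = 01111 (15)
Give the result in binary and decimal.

Logical shift right by 2: drop the bottom 2 bit(s), prepend 2 zero(s) on the left.
  01111  ->  keep [011], discard [11], prepend 00
= 00011

Answer: 00011 (3)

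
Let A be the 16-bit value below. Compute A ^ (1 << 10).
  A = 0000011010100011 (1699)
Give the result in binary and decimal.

Mask = 1 << 10 = 0000010000000000
Bit 10 of A is 1; XOR with the mask flips it to 0.
  0000011010100011
^ 0000010000000000
------------------
  0000001010100011

Answer: 0000001010100011 (675)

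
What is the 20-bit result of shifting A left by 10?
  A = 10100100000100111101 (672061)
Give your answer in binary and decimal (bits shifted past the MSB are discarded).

Shift left by 10: drop the top 10 bit(s), append 10 zero(s) on the right.
  10100100000100111101  ->  discard [1010010000], keep [0100111101], append 0000000000
= 01001111010000000000

Answer: 01001111010000000000 (324608)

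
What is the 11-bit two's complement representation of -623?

1. Binary of +623:  01001101111
2. Invert bits:     10110010000
3. Add 1:           10110010001

Answer: 10110010001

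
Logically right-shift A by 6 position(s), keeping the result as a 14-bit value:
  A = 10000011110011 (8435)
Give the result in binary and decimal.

Logical shift right by 6: drop the bottom 6 bit(s), prepend 6 zero(s) on the left.
  10000011110011  ->  keep [10000011], discard [110011], prepend 000000
= 00000010000011

Answer: 00000010000011 (131)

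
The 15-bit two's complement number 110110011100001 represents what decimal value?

MSB is 1, so the value is negative. Find the magnitude:
1. Invert bits:  001001100011110
2. Add 1:        001001100011111  = 4895
3. Apply sign:   -4895

Answer: -4895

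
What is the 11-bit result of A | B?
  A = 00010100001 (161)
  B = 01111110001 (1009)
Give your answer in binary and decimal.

Apply | to each column (1 where either bit is 1):
  00010100001
| 01111110001
-------------
  01111110001

Answer: 01111110001 (1009)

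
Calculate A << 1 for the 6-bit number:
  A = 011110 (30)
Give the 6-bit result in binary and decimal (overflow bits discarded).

Shift left by 1: drop the top 1 bit(s), append 1 zero(s) on the right.
  011110  ->  discard [0], keep [11110], append 0
= 111100

Answer: 111100 (60)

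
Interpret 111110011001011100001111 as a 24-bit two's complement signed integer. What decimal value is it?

MSB is 1, so the value is negative. Find the magnitude:
1. Invert bits:  000001100110100011110000
2. Add 1:        000001100110100011110001  = 420081
3. Apply sign:   -420081

Answer: -420081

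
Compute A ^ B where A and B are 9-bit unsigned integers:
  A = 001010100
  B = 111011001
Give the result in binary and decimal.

Apply ^ to each column (1 where bits differ):
  001010100
^ 111011001
-----------
  110001101

Answer: 110001101 (397)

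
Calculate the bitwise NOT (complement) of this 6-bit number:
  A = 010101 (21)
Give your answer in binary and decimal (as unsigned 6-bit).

Flip each bit (0->1, 1->0):
  010101
  101010

Answer: 101010 (42)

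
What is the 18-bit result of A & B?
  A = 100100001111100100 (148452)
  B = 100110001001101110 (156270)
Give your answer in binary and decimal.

Apply & to each column (1 only where both bits are 1):
  100100001111100100
& 100110001001101110
--------------------
  100100001001100100

Answer: 100100001001100100 (148068)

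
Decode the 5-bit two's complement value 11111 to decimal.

MSB is 1, so the value is negative. Find the magnitude:
1. Invert bits:  00000
2. Add 1:        00001  = 1
3. Apply sign:   -1

Answer: -1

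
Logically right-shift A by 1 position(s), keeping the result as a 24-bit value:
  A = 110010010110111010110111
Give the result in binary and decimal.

Logical shift right by 1: drop the bottom 1 bit(s), prepend 1 zero(s) on the left.
  110010010110111010110111  ->  keep [11001001011011101011011], discard [1], prepend 0
= 011001001011011101011011

Answer: 011001001011011101011011 (6600539)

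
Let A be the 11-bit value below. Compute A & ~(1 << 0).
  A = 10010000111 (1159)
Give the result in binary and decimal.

Mask = ~(1 << 0) = 11111111110
Bit 0 of A is 1, so AND-ing with the mask clears it to 0.
  10010000111
& 11111111110
-------------
  10010000110

Answer: 10010000110 (1158)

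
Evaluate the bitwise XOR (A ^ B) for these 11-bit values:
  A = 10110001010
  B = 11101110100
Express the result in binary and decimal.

Apply ^ to each column (1 where bits differ):
  10110001010
^ 11101110100
-------------
  01011111110

Answer: 01011111110 (766)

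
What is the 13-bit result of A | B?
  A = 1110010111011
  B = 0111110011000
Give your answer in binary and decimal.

Apply | to each column (1 where either bit is 1):
  1110010111011
| 0111110011000
---------------
  1111110111011

Answer: 1111110111011 (8123)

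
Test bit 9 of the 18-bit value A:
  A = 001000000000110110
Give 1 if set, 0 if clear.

Bit 9 is the 10th from the right.
  001000000000110110
          ^
That bit is 0.

Answer: 0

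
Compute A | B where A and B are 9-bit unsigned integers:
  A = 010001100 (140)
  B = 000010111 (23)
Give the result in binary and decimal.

Apply | to each column (1 where either bit is 1):
  010001100
| 000010111
-----------
  010011111

Answer: 010011111 (159)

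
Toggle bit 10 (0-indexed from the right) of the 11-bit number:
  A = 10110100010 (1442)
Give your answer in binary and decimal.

Mask = 1 << 10 = 10000000000
Bit 10 of A is 1; XOR with the mask flips it to 0.
  10110100010
^ 10000000000
-------------
  00110100010

Answer: 00110100010 (418)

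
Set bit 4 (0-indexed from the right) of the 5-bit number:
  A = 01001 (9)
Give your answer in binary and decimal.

Mask = 1 << 4 = 10000
Bit 4 of A is 0, so OR-ing with the mask flips it to 1.
  01001
| 10000
-------
  11001

Answer: 11001 (25)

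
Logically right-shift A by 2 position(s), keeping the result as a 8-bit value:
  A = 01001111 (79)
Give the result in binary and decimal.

Logical shift right by 2: drop the bottom 2 bit(s), prepend 2 zero(s) on the left.
  01001111  ->  keep [010011], discard [11], prepend 00
= 00010011

Answer: 00010011 (19)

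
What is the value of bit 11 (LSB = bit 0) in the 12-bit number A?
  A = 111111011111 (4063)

Bit 11 is the 12th from the right.
  111111011111
  ^
That bit is 1.

Answer: 1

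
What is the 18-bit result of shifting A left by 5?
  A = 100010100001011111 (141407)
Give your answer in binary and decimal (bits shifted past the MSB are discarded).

Shift left by 5: drop the top 5 bit(s), append 5 zero(s) on the right.
  100010100001011111  ->  discard [10001], keep [0100001011111], append 00000
= 010000101111100000

Answer: 010000101111100000 (68576)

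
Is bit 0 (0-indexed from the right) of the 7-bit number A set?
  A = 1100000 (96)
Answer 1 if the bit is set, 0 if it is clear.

Bit 0 is the 1st from the right.
  1100000
        ^
That bit is 0.

Answer: 0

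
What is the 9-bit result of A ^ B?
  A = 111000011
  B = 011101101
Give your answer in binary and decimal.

Apply ^ to each column (1 where bits differ):
  111000011
^ 011101101
-----------
  100101110

Answer: 100101110 (302)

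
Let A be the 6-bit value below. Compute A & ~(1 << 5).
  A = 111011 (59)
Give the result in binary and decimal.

Mask = ~(1 << 5) = 011111
Bit 5 of A is 1, so AND-ing with the mask clears it to 0.
  111011
& 011111
--------
  011011

Answer: 011011 (27)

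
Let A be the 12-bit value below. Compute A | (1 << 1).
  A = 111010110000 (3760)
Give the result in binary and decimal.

Mask = 1 << 1 = 000000000010
Bit 1 of A is 0, so OR-ing with the mask flips it to 1.
  111010110000
| 000000000010
--------------
  111010110010

Answer: 111010110010 (3762)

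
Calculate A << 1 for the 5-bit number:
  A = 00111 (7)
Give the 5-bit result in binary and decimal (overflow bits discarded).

Shift left by 1: drop the top 1 bit(s), append 1 zero(s) on the right.
  00111  ->  discard [0], keep [0111], append 0
= 01110

Answer: 01110 (14)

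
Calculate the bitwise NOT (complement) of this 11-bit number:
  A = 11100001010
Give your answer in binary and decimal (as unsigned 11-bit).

Flip each bit (0->1, 1->0):
  11100001010
  00011110101

Answer: 00011110101 (245)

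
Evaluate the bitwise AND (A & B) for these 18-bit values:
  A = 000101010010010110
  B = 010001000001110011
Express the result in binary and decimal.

Apply & to each column (1 only where both bits are 1):
  000101010010010110
& 010001000001110011
--------------------
  000001000000010010

Answer: 000001000000010010 (4114)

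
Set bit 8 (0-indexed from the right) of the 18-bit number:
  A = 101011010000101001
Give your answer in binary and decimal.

Mask = 1 << 8 = 000000000100000000
Bit 8 of A is 0, so OR-ing with the mask flips it to 1.
  101011010000101001
| 000000000100000000
--------------------
  101011010100101001

Answer: 101011010100101001 (177449)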